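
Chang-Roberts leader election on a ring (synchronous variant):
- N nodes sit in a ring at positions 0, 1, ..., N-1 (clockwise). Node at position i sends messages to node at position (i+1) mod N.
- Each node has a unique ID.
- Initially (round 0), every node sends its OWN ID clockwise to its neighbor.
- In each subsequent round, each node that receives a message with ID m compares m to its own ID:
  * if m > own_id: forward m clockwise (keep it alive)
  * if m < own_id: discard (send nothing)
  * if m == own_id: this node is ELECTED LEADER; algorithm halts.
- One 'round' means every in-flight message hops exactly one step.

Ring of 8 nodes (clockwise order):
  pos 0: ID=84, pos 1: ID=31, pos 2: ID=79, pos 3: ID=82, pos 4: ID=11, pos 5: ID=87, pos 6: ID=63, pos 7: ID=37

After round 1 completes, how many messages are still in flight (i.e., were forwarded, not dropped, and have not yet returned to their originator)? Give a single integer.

Round 1: pos1(id31) recv 84: fwd; pos2(id79) recv 31: drop; pos3(id82) recv 79: drop; pos4(id11) recv 82: fwd; pos5(id87) recv 11: drop; pos6(id63) recv 87: fwd; pos7(id37) recv 63: fwd; pos0(id84) recv 37: drop
After round 1: 4 messages still in flight

Answer: 4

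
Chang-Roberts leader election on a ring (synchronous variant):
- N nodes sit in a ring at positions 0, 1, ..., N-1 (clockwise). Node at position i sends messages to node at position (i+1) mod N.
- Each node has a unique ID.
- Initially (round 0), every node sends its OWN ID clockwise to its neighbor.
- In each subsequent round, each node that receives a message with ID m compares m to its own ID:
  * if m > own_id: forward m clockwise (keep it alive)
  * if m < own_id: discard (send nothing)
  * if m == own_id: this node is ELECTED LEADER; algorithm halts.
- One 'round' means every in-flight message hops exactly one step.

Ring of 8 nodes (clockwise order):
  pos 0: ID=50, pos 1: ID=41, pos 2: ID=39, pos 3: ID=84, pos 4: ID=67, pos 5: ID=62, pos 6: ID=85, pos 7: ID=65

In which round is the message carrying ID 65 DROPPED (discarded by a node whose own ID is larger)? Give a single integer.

Answer: 4

Derivation:
Round 1: pos1(id41) recv 50: fwd; pos2(id39) recv 41: fwd; pos3(id84) recv 39: drop; pos4(id67) recv 84: fwd; pos5(id62) recv 67: fwd; pos6(id85) recv 62: drop; pos7(id65) recv 85: fwd; pos0(id50) recv 65: fwd
Round 2: pos2(id39) recv 50: fwd; pos3(id84) recv 41: drop; pos5(id62) recv 84: fwd; pos6(id85) recv 67: drop; pos0(id50) recv 85: fwd; pos1(id41) recv 65: fwd
Round 3: pos3(id84) recv 50: drop; pos6(id85) recv 84: drop; pos1(id41) recv 85: fwd; pos2(id39) recv 65: fwd
Round 4: pos2(id39) recv 85: fwd; pos3(id84) recv 65: drop
Round 5: pos3(id84) recv 85: fwd
Round 6: pos4(id67) recv 85: fwd
Round 7: pos5(id62) recv 85: fwd
Round 8: pos6(id85) recv 85: ELECTED
Message ID 65 originates at pos 7; dropped at pos 3 in round 4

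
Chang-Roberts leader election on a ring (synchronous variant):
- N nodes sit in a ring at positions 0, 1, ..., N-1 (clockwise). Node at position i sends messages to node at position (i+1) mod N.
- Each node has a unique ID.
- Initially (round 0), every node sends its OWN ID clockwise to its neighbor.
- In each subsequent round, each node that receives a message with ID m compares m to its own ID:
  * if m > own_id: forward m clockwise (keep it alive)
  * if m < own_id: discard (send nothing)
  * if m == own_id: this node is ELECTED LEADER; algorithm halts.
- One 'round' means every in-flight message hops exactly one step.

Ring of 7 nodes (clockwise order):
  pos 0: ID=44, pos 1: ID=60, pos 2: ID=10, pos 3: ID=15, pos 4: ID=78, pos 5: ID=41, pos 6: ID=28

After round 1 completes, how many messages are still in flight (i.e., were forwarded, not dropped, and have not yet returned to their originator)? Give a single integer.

Round 1: pos1(id60) recv 44: drop; pos2(id10) recv 60: fwd; pos3(id15) recv 10: drop; pos4(id78) recv 15: drop; pos5(id41) recv 78: fwd; pos6(id28) recv 41: fwd; pos0(id44) recv 28: drop
After round 1: 3 messages still in flight

Answer: 3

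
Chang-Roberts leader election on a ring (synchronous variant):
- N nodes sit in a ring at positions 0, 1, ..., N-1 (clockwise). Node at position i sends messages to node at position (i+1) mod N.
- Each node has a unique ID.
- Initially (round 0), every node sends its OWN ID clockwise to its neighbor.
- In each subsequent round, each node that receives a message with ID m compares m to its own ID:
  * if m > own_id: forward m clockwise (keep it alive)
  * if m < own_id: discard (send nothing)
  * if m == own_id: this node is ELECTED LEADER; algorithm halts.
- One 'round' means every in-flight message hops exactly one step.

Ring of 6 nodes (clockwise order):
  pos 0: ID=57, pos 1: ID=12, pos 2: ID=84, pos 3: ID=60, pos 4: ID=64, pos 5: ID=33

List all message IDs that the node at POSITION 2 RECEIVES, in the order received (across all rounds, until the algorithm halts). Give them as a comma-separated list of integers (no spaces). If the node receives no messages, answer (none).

Answer: 12,57,64,84

Derivation:
Round 1: pos1(id12) recv 57: fwd; pos2(id84) recv 12: drop; pos3(id60) recv 84: fwd; pos4(id64) recv 60: drop; pos5(id33) recv 64: fwd; pos0(id57) recv 33: drop
Round 2: pos2(id84) recv 57: drop; pos4(id64) recv 84: fwd; pos0(id57) recv 64: fwd
Round 3: pos5(id33) recv 84: fwd; pos1(id12) recv 64: fwd
Round 4: pos0(id57) recv 84: fwd; pos2(id84) recv 64: drop
Round 5: pos1(id12) recv 84: fwd
Round 6: pos2(id84) recv 84: ELECTED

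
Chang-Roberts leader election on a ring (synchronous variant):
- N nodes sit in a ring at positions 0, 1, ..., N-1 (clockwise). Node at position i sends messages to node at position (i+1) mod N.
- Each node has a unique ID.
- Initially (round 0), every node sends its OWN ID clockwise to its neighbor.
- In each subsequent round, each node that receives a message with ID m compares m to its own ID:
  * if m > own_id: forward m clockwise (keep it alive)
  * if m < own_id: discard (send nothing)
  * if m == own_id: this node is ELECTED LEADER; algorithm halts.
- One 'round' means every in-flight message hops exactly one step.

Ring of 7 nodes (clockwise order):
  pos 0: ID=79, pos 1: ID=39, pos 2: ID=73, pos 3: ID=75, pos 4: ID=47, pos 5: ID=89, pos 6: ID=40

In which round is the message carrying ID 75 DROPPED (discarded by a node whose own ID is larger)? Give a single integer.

Answer: 2

Derivation:
Round 1: pos1(id39) recv 79: fwd; pos2(id73) recv 39: drop; pos3(id75) recv 73: drop; pos4(id47) recv 75: fwd; pos5(id89) recv 47: drop; pos6(id40) recv 89: fwd; pos0(id79) recv 40: drop
Round 2: pos2(id73) recv 79: fwd; pos5(id89) recv 75: drop; pos0(id79) recv 89: fwd
Round 3: pos3(id75) recv 79: fwd; pos1(id39) recv 89: fwd
Round 4: pos4(id47) recv 79: fwd; pos2(id73) recv 89: fwd
Round 5: pos5(id89) recv 79: drop; pos3(id75) recv 89: fwd
Round 6: pos4(id47) recv 89: fwd
Round 7: pos5(id89) recv 89: ELECTED
Message ID 75 originates at pos 3; dropped at pos 5 in round 2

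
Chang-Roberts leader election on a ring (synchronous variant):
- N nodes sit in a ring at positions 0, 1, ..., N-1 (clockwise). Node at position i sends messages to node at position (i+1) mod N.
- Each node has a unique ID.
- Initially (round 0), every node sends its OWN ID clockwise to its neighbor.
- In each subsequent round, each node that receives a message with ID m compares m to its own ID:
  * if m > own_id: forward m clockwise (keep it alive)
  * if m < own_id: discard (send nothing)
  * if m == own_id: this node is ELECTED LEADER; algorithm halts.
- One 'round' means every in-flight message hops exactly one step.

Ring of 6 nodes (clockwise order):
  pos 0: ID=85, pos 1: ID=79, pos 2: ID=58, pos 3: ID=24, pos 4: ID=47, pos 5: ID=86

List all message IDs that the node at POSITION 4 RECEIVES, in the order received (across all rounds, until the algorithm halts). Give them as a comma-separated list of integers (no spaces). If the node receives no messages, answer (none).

Answer: 24,58,79,85,86

Derivation:
Round 1: pos1(id79) recv 85: fwd; pos2(id58) recv 79: fwd; pos3(id24) recv 58: fwd; pos4(id47) recv 24: drop; pos5(id86) recv 47: drop; pos0(id85) recv 86: fwd
Round 2: pos2(id58) recv 85: fwd; pos3(id24) recv 79: fwd; pos4(id47) recv 58: fwd; pos1(id79) recv 86: fwd
Round 3: pos3(id24) recv 85: fwd; pos4(id47) recv 79: fwd; pos5(id86) recv 58: drop; pos2(id58) recv 86: fwd
Round 4: pos4(id47) recv 85: fwd; pos5(id86) recv 79: drop; pos3(id24) recv 86: fwd
Round 5: pos5(id86) recv 85: drop; pos4(id47) recv 86: fwd
Round 6: pos5(id86) recv 86: ELECTED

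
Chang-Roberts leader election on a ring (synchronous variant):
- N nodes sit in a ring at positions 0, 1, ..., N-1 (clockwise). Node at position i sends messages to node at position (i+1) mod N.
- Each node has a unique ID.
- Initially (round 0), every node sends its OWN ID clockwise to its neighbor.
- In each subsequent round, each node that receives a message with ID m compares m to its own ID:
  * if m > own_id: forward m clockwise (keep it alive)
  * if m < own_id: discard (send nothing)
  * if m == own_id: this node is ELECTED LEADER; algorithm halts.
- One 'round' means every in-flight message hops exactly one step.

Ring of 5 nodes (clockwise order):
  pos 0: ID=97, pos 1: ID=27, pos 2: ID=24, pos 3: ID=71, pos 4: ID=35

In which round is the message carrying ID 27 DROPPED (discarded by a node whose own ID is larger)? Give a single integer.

Answer: 2

Derivation:
Round 1: pos1(id27) recv 97: fwd; pos2(id24) recv 27: fwd; pos3(id71) recv 24: drop; pos4(id35) recv 71: fwd; pos0(id97) recv 35: drop
Round 2: pos2(id24) recv 97: fwd; pos3(id71) recv 27: drop; pos0(id97) recv 71: drop
Round 3: pos3(id71) recv 97: fwd
Round 4: pos4(id35) recv 97: fwd
Round 5: pos0(id97) recv 97: ELECTED
Message ID 27 originates at pos 1; dropped at pos 3 in round 2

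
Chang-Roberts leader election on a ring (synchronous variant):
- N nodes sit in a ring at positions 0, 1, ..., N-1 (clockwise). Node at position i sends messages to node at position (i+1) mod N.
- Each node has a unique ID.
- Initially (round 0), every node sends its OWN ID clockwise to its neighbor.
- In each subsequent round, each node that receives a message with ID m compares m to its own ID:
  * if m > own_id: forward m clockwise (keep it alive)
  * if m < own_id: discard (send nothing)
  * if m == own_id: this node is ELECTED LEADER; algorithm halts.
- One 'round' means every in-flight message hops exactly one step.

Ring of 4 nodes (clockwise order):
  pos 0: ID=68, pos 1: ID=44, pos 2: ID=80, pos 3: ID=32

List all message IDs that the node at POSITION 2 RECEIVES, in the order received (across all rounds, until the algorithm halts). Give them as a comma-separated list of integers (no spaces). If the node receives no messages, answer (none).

Answer: 44,68,80

Derivation:
Round 1: pos1(id44) recv 68: fwd; pos2(id80) recv 44: drop; pos3(id32) recv 80: fwd; pos0(id68) recv 32: drop
Round 2: pos2(id80) recv 68: drop; pos0(id68) recv 80: fwd
Round 3: pos1(id44) recv 80: fwd
Round 4: pos2(id80) recv 80: ELECTED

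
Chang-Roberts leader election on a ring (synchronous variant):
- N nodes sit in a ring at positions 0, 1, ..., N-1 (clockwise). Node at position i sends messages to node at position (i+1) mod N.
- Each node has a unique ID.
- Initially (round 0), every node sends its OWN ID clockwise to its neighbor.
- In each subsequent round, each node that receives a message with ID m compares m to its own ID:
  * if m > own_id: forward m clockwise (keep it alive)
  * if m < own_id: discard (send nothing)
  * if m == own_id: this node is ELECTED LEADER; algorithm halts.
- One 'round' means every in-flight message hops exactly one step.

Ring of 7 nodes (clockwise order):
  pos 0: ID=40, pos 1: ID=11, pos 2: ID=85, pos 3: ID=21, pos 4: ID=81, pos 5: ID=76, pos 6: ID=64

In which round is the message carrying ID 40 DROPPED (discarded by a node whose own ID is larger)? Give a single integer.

Round 1: pos1(id11) recv 40: fwd; pos2(id85) recv 11: drop; pos3(id21) recv 85: fwd; pos4(id81) recv 21: drop; pos5(id76) recv 81: fwd; pos6(id64) recv 76: fwd; pos0(id40) recv 64: fwd
Round 2: pos2(id85) recv 40: drop; pos4(id81) recv 85: fwd; pos6(id64) recv 81: fwd; pos0(id40) recv 76: fwd; pos1(id11) recv 64: fwd
Round 3: pos5(id76) recv 85: fwd; pos0(id40) recv 81: fwd; pos1(id11) recv 76: fwd; pos2(id85) recv 64: drop
Round 4: pos6(id64) recv 85: fwd; pos1(id11) recv 81: fwd; pos2(id85) recv 76: drop
Round 5: pos0(id40) recv 85: fwd; pos2(id85) recv 81: drop
Round 6: pos1(id11) recv 85: fwd
Round 7: pos2(id85) recv 85: ELECTED
Message ID 40 originates at pos 0; dropped at pos 2 in round 2

Answer: 2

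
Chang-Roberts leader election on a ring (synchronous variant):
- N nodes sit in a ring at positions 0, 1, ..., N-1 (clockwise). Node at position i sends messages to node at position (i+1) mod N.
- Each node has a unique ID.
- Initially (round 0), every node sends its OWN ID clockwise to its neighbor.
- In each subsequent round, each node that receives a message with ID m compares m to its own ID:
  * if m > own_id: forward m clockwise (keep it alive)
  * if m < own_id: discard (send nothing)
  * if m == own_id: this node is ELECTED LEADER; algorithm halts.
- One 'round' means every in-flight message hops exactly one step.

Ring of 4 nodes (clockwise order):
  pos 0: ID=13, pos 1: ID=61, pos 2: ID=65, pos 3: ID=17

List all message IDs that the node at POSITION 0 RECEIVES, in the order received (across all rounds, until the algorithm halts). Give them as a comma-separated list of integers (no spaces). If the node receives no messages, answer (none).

Answer: 17,65

Derivation:
Round 1: pos1(id61) recv 13: drop; pos2(id65) recv 61: drop; pos3(id17) recv 65: fwd; pos0(id13) recv 17: fwd
Round 2: pos0(id13) recv 65: fwd; pos1(id61) recv 17: drop
Round 3: pos1(id61) recv 65: fwd
Round 4: pos2(id65) recv 65: ELECTED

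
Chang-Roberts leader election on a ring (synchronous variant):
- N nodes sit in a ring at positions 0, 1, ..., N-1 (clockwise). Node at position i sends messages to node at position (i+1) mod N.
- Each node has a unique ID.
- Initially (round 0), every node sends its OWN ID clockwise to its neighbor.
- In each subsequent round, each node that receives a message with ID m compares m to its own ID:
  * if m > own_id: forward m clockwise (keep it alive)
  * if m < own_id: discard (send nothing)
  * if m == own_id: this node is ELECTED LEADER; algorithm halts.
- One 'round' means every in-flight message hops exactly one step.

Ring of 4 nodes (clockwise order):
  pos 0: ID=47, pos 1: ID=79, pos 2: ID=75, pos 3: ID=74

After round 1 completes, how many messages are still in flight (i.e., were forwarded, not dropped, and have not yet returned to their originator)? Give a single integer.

Answer: 3

Derivation:
Round 1: pos1(id79) recv 47: drop; pos2(id75) recv 79: fwd; pos3(id74) recv 75: fwd; pos0(id47) recv 74: fwd
After round 1: 3 messages still in flight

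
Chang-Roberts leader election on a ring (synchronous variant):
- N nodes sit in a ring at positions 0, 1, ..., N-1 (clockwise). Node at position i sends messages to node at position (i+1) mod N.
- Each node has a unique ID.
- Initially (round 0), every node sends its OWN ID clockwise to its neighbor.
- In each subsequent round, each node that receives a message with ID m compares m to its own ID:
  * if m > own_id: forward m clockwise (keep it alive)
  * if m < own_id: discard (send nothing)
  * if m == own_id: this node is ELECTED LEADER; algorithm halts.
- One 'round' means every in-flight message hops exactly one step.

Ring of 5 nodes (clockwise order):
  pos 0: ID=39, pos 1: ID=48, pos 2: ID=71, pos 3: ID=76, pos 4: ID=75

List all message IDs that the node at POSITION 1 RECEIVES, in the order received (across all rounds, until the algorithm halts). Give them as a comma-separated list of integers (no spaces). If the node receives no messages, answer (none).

Round 1: pos1(id48) recv 39: drop; pos2(id71) recv 48: drop; pos3(id76) recv 71: drop; pos4(id75) recv 76: fwd; pos0(id39) recv 75: fwd
Round 2: pos0(id39) recv 76: fwd; pos1(id48) recv 75: fwd
Round 3: pos1(id48) recv 76: fwd; pos2(id71) recv 75: fwd
Round 4: pos2(id71) recv 76: fwd; pos3(id76) recv 75: drop
Round 5: pos3(id76) recv 76: ELECTED

Answer: 39,75,76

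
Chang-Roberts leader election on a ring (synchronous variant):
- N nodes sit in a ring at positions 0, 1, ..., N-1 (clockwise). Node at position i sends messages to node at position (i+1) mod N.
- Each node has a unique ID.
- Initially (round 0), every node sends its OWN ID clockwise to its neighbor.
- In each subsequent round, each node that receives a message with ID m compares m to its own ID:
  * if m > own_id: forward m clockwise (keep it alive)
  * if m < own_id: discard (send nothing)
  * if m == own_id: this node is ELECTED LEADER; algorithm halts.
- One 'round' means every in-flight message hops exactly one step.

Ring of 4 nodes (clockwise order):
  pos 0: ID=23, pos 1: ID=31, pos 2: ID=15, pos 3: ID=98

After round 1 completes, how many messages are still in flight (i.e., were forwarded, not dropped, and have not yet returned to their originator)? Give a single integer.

Answer: 2

Derivation:
Round 1: pos1(id31) recv 23: drop; pos2(id15) recv 31: fwd; pos3(id98) recv 15: drop; pos0(id23) recv 98: fwd
After round 1: 2 messages still in flight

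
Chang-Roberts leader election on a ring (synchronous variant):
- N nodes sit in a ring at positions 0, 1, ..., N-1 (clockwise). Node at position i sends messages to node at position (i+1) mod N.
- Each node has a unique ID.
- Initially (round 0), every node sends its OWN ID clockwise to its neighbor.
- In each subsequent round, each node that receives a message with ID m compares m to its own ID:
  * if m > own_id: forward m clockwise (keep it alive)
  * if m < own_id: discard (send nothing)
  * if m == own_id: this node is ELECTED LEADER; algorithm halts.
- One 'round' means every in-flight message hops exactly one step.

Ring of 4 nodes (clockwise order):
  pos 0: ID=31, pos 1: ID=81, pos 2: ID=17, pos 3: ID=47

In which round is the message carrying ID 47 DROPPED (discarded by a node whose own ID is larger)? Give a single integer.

Round 1: pos1(id81) recv 31: drop; pos2(id17) recv 81: fwd; pos3(id47) recv 17: drop; pos0(id31) recv 47: fwd
Round 2: pos3(id47) recv 81: fwd; pos1(id81) recv 47: drop
Round 3: pos0(id31) recv 81: fwd
Round 4: pos1(id81) recv 81: ELECTED
Message ID 47 originates at pos 3; dropped at pos 1 in round 2

Answer: 2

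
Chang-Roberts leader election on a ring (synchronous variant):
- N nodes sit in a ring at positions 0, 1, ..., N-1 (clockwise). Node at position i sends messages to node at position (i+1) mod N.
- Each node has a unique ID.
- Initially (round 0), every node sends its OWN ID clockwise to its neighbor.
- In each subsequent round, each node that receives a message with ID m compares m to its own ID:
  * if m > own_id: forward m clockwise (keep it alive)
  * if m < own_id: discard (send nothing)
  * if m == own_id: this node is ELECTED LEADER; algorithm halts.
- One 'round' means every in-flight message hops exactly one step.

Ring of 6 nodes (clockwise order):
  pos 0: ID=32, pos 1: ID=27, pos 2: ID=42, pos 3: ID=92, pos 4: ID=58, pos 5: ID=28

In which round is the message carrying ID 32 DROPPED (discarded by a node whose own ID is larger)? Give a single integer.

Answer: 2

Derivation:
Round 1: pos1(id27) recv 32: fwd; pos2(id42) recv 27: drop; pos3(id92) recv 42: drop; pos4(id58) recv 92: fwd; pos5(id28) recv 58: fwd; pos0(id32) recv 28: drop
Round 2: pos2(id42) recv 32: drop; pos5(id28) recv 92: fwd; pos0(id32) recv 58: fwd
Round 3: pos0(id32) recv 92: fwd; pos1(id27) recv 58: fwd
Round 4: pos1(id27) recv 92: fwd; pos2(id42) recv 58: fwd
Round 5: pos2(id42) recv 92: fwd; pos3(id92) recv 58: drop
Round 6: pos3(id92) recv 92: ELECTED
Message ID 32 originates at pos 0; dropped at pos 2 in round 2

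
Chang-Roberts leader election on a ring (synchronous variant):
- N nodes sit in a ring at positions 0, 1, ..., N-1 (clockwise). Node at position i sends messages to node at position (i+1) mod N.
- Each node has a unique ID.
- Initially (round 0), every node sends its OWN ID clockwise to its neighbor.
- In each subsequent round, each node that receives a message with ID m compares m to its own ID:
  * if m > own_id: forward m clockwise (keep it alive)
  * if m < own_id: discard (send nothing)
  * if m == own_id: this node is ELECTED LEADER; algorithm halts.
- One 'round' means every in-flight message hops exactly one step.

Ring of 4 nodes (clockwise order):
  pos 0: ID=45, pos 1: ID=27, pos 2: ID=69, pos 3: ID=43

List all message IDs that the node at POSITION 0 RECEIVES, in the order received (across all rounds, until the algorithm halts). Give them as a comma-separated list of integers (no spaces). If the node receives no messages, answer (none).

Answer: 43,69

Derivation:
Round 1: pos1(id27) recv 45: fwd; pos2(id69) recv 27: drop; pos3(id43) recv 69: fwd; pos0(id45) recv 43: drop
Round 2: pos2(id69) recv 45: drop; pos0(id45) recv 69: fwd
Round 3: pos1(id27) recv 69: fwd
Round 4: pos2(id69) recv 69: ELECTED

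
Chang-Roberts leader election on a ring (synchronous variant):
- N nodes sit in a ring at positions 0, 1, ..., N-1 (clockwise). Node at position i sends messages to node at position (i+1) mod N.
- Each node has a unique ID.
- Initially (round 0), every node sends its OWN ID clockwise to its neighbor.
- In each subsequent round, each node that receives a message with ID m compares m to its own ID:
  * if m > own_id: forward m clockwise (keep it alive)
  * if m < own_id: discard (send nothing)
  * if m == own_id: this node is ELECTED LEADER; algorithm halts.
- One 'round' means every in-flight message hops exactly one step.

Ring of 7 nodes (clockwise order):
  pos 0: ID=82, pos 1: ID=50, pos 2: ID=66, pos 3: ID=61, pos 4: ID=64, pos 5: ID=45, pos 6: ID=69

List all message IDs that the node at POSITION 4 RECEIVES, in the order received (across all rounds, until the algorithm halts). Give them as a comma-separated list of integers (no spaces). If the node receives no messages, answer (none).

Round 1: pos1(id50) recv 82: fwd; pos2(id66) recv 50: drop; pos3(id61) recv 66: fwd; pos4(id64) recv 61: drop; pos5(id45) recv 64: fwd; pos6(id69) recv 45: drop; pos0(id82) recv 69: drop
Round 2: pos2(id66) recv 82: fwd; pos4(id64) recv 66: fwd; pos6(id69) recv 64: drop
Round 3: pos3(id61) recv 82: fwd; pos5(id45) recv 66: fwd
Round 4: pos4(id64) recv 82: fwd; pos6(id69) recv 66: drop
Round 5: pos5(id45) recv 82: fwd
Round 6: pos6(id69) recv 82: fwd
Round 7: pos0(id82) recv 82: ELECTED

Answer: 61,66,82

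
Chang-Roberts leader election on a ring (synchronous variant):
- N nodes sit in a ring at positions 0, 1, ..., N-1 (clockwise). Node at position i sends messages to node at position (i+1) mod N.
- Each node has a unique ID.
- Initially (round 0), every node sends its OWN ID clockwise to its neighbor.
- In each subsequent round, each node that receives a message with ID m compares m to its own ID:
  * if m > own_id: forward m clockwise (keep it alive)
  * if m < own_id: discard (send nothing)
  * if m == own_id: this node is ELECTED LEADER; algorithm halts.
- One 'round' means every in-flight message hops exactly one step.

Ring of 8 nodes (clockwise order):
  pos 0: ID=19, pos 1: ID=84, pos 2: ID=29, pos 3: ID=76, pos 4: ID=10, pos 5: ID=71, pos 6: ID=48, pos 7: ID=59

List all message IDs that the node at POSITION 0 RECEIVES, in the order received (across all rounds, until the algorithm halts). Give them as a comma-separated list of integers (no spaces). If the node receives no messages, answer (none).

Round 1: pos1(id84) recv 19: drop; pos2(id29) recv 84: fwd; pos3(id76) recv 29: drop; pos4(id10) recv 76: fwd; pos5(id71) recv 10: drop; pos6(id48) recv 71: fwd; pos7(id59) recv 48: drop; pos0(id19) recv 59: fwd
Round 2: pos3(id76) recv 84: fwd; pos5(id71) recv 76: fwd; pos7(id59) recv 71: fwd; pos1(id84) recv 59: drop
Round 3: pos4(id10) recv 84: fwd; pos6(id48) recv 76: fwd; pos0(id19) recv 71: fwd
Round 4: pos5(id71) recv 84: fwd; pos7(id59) recv 76: fwd; pos1(id84) recv 71: drop
Round 5: pos6(id48) recv 84: fwd; pos0(id19) recv 76: fwd
Round 6: pos7(id59) recv 84: fwd; pos1(id84) recv 76: drop
Round 7: pos0(id19) recv 84: fwd
Round 8: pos1(id84) recv 84: ELECTED

Answer: 59,71,76,84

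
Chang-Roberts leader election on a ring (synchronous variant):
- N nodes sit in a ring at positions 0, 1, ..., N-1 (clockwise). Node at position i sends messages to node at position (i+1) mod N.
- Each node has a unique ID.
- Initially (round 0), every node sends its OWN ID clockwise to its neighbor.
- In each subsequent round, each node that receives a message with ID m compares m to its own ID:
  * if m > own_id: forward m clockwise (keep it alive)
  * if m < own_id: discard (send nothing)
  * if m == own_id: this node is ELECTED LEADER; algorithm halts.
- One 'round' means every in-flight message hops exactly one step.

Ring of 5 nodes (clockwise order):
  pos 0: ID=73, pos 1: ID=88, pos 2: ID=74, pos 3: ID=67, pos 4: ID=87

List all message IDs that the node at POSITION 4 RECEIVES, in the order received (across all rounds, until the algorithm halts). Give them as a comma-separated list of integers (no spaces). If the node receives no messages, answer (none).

Round 1: pos1(id88) recv 73: drop; pos2(id74) recv 88: fwd; pos3(id67) recv 74: fwd; pos4(id87) recv 67: drop; pos0(id73) recv 87: fwd
Round 2: pos3(id67) recv 88: fwd; pos4(id87) recv 74: drop; pos1(id88) recv 87: drop
Round 3: pos4(id87) recv 88: fwd
Round 4: pos0(id73) recv 88: fwd
Round 5: pos1(id88) recv 88: ELECTED

Answer: 67,74,88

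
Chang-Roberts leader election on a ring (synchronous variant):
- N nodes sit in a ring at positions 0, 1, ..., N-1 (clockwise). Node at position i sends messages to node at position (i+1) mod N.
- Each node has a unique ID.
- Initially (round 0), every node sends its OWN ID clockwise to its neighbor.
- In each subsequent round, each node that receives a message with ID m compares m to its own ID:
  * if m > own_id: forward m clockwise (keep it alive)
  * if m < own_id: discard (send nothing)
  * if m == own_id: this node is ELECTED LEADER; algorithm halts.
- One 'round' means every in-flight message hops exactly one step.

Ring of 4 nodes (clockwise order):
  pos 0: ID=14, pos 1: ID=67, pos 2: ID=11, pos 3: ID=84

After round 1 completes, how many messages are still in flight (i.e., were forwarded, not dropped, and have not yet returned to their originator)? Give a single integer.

Answer: 2

Derivation:
Round 1: pos1(id67) recv 14: drop; pos2(id11) recv 67: fwd; pos3(id84) recv 11: drop; pos0(id14) recv 84: fwd
After round 1: 2 messages still in flight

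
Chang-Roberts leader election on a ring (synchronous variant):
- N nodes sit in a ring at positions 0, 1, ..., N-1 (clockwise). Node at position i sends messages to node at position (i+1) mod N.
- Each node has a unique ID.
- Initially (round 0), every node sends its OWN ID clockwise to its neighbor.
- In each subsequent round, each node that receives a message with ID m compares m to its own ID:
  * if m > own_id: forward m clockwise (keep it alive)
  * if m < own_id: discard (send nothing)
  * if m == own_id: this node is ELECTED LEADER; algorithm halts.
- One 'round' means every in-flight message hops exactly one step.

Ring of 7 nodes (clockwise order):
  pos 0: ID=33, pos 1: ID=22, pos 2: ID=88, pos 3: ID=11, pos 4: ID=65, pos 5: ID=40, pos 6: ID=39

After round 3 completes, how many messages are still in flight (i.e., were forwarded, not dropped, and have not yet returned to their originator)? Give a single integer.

Answer: 3

Derivation:
Round 1: pos1(id22) recv 33: fwd; pos2(id88) recv 22: drop; pos3(id11) recv 88: fwd; pos4(id65) recv 11: drop; pos5(id40) recv 65: fwd; pos6(id39) recv 40: fwd; pos0(id33) recv 39: fwd
Round 2: pos2(id88) recv 33: drop; pos4(id65) recv 88: fwd; pos6(id39) recv 65: fwd; pos0(id33) recv 40: fwd; pos1(id22) recv 39: fwd
Round 3: pos5(id40) recv 88: fwd; pos0(id33) recv 65: fwd; pos1(id22) recv 40: fwd; pos2(id88) recv 39: drop
After round 3: 3 messages still in flight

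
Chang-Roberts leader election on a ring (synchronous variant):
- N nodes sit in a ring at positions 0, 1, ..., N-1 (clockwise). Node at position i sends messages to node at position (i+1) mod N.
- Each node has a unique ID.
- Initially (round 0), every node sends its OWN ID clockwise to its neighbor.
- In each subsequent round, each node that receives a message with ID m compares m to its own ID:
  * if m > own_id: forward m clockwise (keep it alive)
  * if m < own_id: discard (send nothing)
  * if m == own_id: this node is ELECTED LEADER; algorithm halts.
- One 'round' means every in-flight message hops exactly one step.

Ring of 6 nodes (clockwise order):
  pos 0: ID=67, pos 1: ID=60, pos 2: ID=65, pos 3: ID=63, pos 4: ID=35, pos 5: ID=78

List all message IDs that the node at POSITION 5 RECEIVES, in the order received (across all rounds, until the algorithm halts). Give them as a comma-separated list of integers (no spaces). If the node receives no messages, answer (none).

Answer: 35,63,65,67,78

Derivation:
Round 1: pos1(id60) recv 67: fwd; pos2(id65) recv 60: drop; pos3(id63) recv 65: fwd; pos4(id35) recv 63: fwd; pos5(id78) recv 35: drop; pos0(id67) recv 78: fwd
Round 2: pos2(id65) recv 67: fwd; pos4(id35) recv 65: fwd; pos5(id78) recv 63: drop; pos1(id60) recv 78: fwd
Round 3: pos3(id63) recv 67: fwd; pos5(id78) recv 65: drop; pos2(id65) recv 78: fwd
Round 4: pos4(id35) recv 67: fwd; pos3(id63) recv 78: fwd
Round 5: pos5(id78) recv 67: drop; pos4(id35) recv 78: fwd
Round 6: pos5(id78) recv 78: ELECTED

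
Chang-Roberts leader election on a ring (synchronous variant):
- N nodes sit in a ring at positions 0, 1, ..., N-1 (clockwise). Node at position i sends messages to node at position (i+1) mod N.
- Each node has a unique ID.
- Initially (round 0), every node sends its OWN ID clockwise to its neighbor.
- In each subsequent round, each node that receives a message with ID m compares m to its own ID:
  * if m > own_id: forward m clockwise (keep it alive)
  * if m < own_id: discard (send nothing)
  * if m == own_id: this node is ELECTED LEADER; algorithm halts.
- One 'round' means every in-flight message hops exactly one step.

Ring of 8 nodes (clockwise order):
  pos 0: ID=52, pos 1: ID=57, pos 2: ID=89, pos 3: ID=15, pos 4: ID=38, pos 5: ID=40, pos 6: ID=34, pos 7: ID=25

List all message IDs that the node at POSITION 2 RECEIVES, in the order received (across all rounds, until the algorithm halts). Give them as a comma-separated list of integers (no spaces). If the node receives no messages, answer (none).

Round 1: pos1(id57) recv 52: drop; pos2(id89) recv 57: drop; pos3(id15) recv 89: fwd; pos4(id38) recv 15: drop; pos5(id40) recv 38: drop; pos6(id34) recv 40: fwd; pos7(id25) recv 34: fwd; pos0(id52) recv 25: drop
Round 2: pos4(id38) recv 89: fwd; pos7(id25) recv 40: fwd; pos0(id52) recv 34: drop
Round 3: pos5(id40) recv 89: fwd; pos0(id52) recv 40: drop
Round 4: pos6(id34) recv 89: fwd
Round 5: pos7(id25) recv 89: fwd
Round 6: pos0(id52) recv 89: fwd
Round 7: pos1(id57) recv 89: fwd
Round 8: pos2(id89) recv 89: ELECTED

Answer: 57,89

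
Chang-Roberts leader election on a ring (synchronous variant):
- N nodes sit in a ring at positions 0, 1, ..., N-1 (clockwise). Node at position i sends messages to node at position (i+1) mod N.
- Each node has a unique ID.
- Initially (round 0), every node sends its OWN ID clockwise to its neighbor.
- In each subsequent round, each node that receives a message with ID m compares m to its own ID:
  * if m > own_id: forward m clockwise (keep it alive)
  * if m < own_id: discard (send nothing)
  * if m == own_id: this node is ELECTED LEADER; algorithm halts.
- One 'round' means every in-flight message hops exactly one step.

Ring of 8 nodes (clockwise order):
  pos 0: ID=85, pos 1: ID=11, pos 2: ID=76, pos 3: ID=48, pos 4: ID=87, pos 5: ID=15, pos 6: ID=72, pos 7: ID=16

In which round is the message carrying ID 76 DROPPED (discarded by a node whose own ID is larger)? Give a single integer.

Answer: 2

Derivation:
Round 1: pos1(id11) recv 85: fwd; pos2(id76) recv 11: drop; pos3(id48) recv 76: fwd; pos4(id87) recv 48: drop; pos5(id15) recv 87: fwd; pos6(id72) recv 15: drop; pos7(id16) recv 72: fwd; pos0(id85) recv 16: drop
Round 2: pos2(id76) recv 85: fwd; pos4(id87) recv 76: drop; pos6(id72) recv 87: fwd; pos0(id85) recv 72: drop
Round 3: pos3(id48) recv 85: fwd; pos7(id16) recv 87: fwd
Round 4: pos4(id87) recv 85: drop; pos0(id85) recv 87: fwd
Round 5: pos1(id11) recv 87: fwd
Round 6: pos2(id76) recv 87: fwd
Round 7: pos3(id48) recv 87: fwd
Round 8: pos4(id87) recv 87: ELECTED
Message ID 76 originates at pos 2; dropped at pos 4 in round 2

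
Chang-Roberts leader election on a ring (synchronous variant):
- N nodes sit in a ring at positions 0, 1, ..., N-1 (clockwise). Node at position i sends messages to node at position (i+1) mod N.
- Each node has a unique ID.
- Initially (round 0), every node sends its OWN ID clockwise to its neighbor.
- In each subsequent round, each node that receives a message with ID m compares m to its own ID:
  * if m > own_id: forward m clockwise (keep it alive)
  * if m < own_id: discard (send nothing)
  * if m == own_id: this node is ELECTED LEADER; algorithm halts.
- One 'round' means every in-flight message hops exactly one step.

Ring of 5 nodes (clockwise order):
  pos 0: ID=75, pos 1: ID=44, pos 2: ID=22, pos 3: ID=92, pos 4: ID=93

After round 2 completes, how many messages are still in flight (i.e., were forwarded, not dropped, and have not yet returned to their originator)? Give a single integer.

Answer: 2

Derivation:
Round 1: pos1(id44) recv 75: fwd; pos2(id22) recv 44: fwd; pos3(id92) recv 22: drop; pos4(id93) recv 92: drop; pos0(id75) recv 93: fwd
Round 2: pos2(id22) recv 75: fwd; pos3(id92) recv 44: drop; pos1(id44) recv 93: fwd
After round 2: 2 messages still in flight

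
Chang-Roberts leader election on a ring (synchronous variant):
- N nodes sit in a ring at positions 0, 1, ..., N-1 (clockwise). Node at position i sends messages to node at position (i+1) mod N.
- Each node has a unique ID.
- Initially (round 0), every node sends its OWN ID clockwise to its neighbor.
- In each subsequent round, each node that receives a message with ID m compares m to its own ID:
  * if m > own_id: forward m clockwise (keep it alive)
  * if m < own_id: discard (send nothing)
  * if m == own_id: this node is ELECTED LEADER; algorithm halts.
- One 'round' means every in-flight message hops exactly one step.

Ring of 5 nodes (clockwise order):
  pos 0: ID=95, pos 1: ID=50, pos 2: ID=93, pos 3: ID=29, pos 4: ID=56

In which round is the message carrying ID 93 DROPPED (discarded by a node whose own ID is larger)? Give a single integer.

Answer: 3

Derivation:
Round 1: pos1(id50) recv 95: fwd; pos2(id93) recv 50: drop; pos3(id29) recv 93: fwd; pos4(id56) recv 29: drop; pos0(id95) recv 56: drop
Round 2: pos2(id93) recv 95: fwd; pos4(id56) recv 93: fwd
Round 3: pos3(id29) recv 95: fwd; pos0(id95) recv 93: drop
Round 4: pos4(id56) recv 95: fwd
Round 5: pos0(id95) recv 95: ELECTED
Message ID 93 originates at pos 2; dropped at pos 0 in round 3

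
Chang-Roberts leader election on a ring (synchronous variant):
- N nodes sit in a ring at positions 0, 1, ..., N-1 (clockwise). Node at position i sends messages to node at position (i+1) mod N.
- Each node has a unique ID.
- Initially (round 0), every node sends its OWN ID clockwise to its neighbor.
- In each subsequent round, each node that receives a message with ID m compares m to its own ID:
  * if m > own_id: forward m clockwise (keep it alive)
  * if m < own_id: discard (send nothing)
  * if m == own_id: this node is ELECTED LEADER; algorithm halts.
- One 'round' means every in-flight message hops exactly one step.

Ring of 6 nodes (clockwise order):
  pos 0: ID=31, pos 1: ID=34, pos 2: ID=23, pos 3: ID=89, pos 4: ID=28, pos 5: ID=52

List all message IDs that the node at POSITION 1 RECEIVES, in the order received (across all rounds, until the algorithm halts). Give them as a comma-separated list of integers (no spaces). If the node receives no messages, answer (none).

Round 1: pos1(id34) recv 31: drop; pos2(id23) recv 34: fwd; pos3(id89) recv 23: drop; pos4(id28) recv 89: fwd; pos5(id52) recv 28: drop; pos0(id31) recv 52: fwd
Round 2: pos3(id89) recv 34: drop; pos5(id52) recv 89: fwd; pos1(id34) recv 52: fwd
Round 3: pos0(id31) recv 89: fwd; pos2(id23) recv 52: fwd
Round 4: pos1(id34) recv 89: fwd; pos3(id89) recv 52: drop
Round 5: pos2(id23) recv 89: fwd
Round 6: pos3(id89) recv 89: ELECTED

Answer: 31,52,89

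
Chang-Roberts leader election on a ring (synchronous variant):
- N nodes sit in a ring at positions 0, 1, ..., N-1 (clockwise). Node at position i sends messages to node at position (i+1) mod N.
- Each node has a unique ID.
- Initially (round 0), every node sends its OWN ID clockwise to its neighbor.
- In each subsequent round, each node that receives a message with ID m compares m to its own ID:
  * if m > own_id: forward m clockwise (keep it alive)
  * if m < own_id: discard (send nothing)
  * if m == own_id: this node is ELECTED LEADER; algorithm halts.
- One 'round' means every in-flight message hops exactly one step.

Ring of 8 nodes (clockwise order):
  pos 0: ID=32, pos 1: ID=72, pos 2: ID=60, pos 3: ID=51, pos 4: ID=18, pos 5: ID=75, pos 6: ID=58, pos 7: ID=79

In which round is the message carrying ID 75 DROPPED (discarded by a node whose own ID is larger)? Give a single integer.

Answer: 2

Derivation:
Round 1: pos1(id72) recv 32: drop; pos2(id60) recv 72: fwd; pos3(id51) recv 60: fwd; pos4(id18) recv 51: fwd; pos5(id75) recv 18: drop; pos6(id58) recv 75: fwd; pos7(id79) recv 58: drop; pos0(id32) recv 79: fwd
Round 2: pos3(id51) recv 72: fwd; pos4(id18) recv 60: fwd; pos5(id75) recv 51: drop; pos7(id79) recv 75: drop; pos1(id72) recv 79: fwd
Round 3: pos4(id18) recv 72: fwd; pos5(id75) recv 60: drop; pos2(id60) recv 79: fwd
Round 4: pos5(id75) recv 72: drop; pos3(id51) recv 79: fwd
Round 5: pos4(id18) recv 79: fwd
Round 6: pos5(id75) recv 79: fwd
Round 7: pos6(id58) recv 79: fwd
Round 8: pos7(id79) recv 79: ELECTED
Message ID 75 originates at pos 5; dropped at pos 7 in round 2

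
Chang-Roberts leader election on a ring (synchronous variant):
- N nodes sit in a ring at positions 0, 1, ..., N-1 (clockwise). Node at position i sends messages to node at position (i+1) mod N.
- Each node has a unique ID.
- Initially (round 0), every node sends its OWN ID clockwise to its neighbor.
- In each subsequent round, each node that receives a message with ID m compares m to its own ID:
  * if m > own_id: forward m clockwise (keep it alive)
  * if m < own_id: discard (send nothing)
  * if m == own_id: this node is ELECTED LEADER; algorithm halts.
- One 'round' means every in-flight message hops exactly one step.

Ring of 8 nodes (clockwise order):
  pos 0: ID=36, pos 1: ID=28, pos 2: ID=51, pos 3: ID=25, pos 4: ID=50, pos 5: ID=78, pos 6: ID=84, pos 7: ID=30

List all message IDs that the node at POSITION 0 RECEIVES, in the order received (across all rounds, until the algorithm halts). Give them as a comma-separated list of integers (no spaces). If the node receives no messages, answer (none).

Round 1: pos1(id28) recv 36: fwd; pos2(id51) recv 28: drop; pos3(id25) recv 51: fwd; pos4(id50) recv 25: drop; pos5(id78) recv 50: drop; pos6(id84) recv 78: drop; pos7(id30) recv 84: fwd; pos0(id36) recv 30: drop
Round 2: pos2(id51) recv 36: drop; pos4(id50) recv 51: fwd; pos0(id36) recv 84: fwd
Round 3: pos5(id78) recv 51: drop; pos1(id28) recv 84: fwd
Round 4: pos2(id51) recv 84: fwd
Round 5: pos3(id25) recv 84: fwd
Round 6: pos4(id50) recv 84: fwd
Round 7: pos5(id78) recv 84: fwd
Round 8: pos6(id84) recv 84: ELECTED

Answer: 30,84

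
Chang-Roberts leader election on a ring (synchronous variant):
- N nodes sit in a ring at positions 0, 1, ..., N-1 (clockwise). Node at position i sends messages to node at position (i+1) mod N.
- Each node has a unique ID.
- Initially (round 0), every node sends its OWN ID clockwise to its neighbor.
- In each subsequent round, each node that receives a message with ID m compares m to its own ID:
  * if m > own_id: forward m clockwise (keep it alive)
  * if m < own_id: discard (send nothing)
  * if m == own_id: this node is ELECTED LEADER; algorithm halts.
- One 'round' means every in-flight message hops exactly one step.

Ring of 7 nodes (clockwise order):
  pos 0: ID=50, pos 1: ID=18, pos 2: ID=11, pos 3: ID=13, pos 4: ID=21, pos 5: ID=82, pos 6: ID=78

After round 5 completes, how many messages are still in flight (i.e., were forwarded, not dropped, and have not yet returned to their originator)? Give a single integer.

Answer: 2

Derivation:
Round 1: pos1(id18) recv 50: fwd; pos2(id11) recv 18: fwd; pos3(id13) recv 11: drop; pos4(id21) recv 13: drop; pos5(id82) recv 21: drop; pos6(id78) recv 82: fwd; pos0(id50) recv 78: fwd
Round 2: pos2(id11) recv 50: fwd; pos3(id13) recv 18: fwd; pos0(id50) recv 82: fwd; pos1(id18) recv 78: fwd
Round 3: pos3(id13) recv 50: fwd; pos4(id21) recv 18: drop; pos1(id18) recv 82: fwd; pos2(id11) recv 78: fwd
Round 4: pos4(id21) recv 50: fwd; pos2(id11) recv 82: fwd; pos3(id13) recv 78: fwd
Round 5: pos5(id82) recv 50: drop; pos3(id13) recv 82: fwd; pos4(id21) recv 78: fwd
After round 5: 2 messages still in flight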